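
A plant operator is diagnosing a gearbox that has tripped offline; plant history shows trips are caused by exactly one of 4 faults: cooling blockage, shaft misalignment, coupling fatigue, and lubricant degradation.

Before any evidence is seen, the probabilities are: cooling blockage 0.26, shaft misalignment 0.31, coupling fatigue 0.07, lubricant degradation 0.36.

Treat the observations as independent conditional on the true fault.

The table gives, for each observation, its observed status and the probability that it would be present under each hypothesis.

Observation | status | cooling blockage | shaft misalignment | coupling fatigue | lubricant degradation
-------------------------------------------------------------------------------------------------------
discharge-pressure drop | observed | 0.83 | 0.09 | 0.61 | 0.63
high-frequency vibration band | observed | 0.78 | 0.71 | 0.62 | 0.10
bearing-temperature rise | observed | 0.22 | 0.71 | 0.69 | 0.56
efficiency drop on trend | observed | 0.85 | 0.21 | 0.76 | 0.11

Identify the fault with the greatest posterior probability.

Multiply each prior by the joint likelihood of the evidence pattern:
  cooling blockage: 0.26 × 0.83 × 0.78 × 0.22 × 0.85 = 0.031477
  shaft misalignment: 0.31 × 0.09 × 0.71 × 0.71 × 0.21 = 0.0029535
  coupling fatigue: 0.07 × 0.61 × 0.62 × 0.69 × 0.76 = 0.013883
  lubricant degradation: 0.36 × 0.63 × 0.10 × 0.56 × 0.11 = 0.0013971
The unnormalized weights sum to 0.04971.
P(cooling blockage | evidence) ≈ 0.031477 / 0.04971 ≈ 0.633
P(shaft misalignment | evidence) ≈ 0.0029535 / 0.04971 ≈ 0.059
P(coupling fatigue | evidence) ≈ 0.013883 / 0.04971 ≈ 0.279
P(lubricant degradation | evidence) ≈ 0.0013971 / 0.04971 ≈ 0.028
The largest is 0.633, so cooling blockage is most probable.

cooling blockage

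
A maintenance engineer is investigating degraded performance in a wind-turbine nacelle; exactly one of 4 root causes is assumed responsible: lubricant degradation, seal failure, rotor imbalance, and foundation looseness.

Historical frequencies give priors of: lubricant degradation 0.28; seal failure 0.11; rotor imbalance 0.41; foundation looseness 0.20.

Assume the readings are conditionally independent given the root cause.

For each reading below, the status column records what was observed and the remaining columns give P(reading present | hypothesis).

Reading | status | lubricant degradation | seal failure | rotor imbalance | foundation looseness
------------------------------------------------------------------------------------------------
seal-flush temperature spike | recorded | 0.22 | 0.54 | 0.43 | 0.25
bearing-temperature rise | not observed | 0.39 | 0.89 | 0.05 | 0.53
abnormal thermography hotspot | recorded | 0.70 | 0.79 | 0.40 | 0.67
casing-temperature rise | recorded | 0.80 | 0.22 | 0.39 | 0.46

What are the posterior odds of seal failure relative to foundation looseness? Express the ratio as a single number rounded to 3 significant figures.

Posterior odds equal prior odds times the likelihood ratio; only the two competing hypotheses matter (using 1 − P(present | H) for each absent reading).
  seal failure: 0.11 × 0.54 × (1 − 0.89) × 0.79 × 0.22 = 0.0011356
  foundation looseness: 0.20 × 0.25 × (1 − 0.53) × 0.67 × 0.46 = 0.0072427
Odds(seal failure : foundation looseness) = 0.0011356 / 0.0072427 ≈ 0.157.

0.157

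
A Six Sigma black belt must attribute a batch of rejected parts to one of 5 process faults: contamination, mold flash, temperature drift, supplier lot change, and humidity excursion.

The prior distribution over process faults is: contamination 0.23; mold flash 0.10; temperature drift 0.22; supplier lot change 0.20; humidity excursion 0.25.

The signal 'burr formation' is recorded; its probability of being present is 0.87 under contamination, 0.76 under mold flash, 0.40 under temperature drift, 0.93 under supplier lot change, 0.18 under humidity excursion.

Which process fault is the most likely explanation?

contamination

Multiply each prior by the likelihood of the signal:
  contamination: 0.23 × 0.87 = 0.2001
  mold flash: 0.10 × 0.76 = 0.076
  temperature drift: 0.22 × 0.40 = 0.088
  supplier lot change: 0.20 × 0.93 = 0.186
  humidity excursion: 0.25 × 0.18 = 0.045
The unnormalized weights sum to 0.5951.
P(contamination | evidence) ≈ 0.2001 / 0.5951 ≈ 0.336
P(mold flash | evidence) ≈ 0.076 / 0.5951 ≈ 0.128
P(temperature drift | evidence) ≈ 0.088 / 0.5951 ≈ 0.148
P(supplier lot change | evidence) ≈ 0.186 / 0.5951 ≈ 0.313
P(humidity excursion | evidence) ≈ 0.045 / 0.5951 ≈ 0.076
The largest is 0.336, so contamination is most probable.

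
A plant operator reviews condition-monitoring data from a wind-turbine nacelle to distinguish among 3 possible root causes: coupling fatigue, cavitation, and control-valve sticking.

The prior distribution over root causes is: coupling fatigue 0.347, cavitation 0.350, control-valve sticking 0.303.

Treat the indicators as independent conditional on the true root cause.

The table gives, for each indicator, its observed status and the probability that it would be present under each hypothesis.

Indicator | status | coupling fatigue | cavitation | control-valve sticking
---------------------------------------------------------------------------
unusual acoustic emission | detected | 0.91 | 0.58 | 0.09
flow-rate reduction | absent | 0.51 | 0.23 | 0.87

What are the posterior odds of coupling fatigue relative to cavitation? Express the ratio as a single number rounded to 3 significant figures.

The normalizing constant cancels in an odds ratio, so compute prior × likelihood for the two hypotheses only (using 1 − P(present | H) for each absent indicator):
  coupling fatigue: 0.347 × 0.91 × (1 − 0.51) = 0.15473
  cavitation: 0.350 × 0.58 × (1 − 0.23) = 0.15631
Odds(coupling fatigue : cavitation) = 0.15473 / 0.15631 ≈ 0.990.

0.990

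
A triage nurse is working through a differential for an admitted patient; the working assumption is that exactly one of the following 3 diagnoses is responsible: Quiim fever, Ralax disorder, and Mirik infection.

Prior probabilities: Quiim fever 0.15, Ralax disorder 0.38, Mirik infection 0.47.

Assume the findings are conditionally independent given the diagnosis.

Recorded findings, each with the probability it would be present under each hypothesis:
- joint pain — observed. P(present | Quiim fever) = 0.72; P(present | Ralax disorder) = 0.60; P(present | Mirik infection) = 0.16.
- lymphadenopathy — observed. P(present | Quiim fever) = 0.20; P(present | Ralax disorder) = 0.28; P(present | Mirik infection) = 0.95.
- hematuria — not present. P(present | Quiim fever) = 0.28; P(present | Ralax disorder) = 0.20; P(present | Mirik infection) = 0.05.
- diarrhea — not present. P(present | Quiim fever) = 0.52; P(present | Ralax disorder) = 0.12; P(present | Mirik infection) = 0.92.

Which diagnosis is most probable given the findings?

Ralax disorder

For each hypothesis, the unnormalized posterior weight is prior × product of the finding likelihoods (using 1 − P(present | H) for each absent finding):
  Quiim fever: 0.15 × 0.72 × 0.20 × (1 − 0.28) × (1 − 0.52) = 0.007465
  Ralax disorder: 0.38 × 0.60 × 0.28 × (1 − 0.20) × (1 − 0.12) = 0.044943
  Mirik infection: 0.47 × 0.16 × 0.95 × (1 − 0.05) × (1 − 0.92) = 0.0054294
Marginal likelihood of the evidence = 0.057838.
P(Quiim fever | evidence) ≈ 0.007465 / 0.057838 ≈ 0.129
P(Ralax disorder | evidence) ≈ 0.044943 / 0.057838 ≈ 0.777
P(Mirik infection | evidence) ≈ 0.0054294 / 0.057838 ≈ 0.094
The largest is 0.777, so Ralax disorder is most probable.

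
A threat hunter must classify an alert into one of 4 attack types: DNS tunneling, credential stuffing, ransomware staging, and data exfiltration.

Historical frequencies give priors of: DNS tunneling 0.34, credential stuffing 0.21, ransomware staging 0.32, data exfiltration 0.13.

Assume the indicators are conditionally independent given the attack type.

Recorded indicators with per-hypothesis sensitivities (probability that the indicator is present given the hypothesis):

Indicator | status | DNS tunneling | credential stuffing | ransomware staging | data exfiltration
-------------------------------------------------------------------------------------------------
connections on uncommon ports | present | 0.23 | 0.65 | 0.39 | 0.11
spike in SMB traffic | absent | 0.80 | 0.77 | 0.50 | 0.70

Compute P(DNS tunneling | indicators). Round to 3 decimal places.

By Bayes' rule with conditional independence, the unnormalized weight for each hypothesis is prior × ∏ likelihoods (using 1 − P(present | H) for each absent indicator):
  DNS tunneling: 0.34 × 0.23 × (1 − 0.80) = 0.01564
  credential stuffing: 0.21 × 0.65 × (1 − 0.77) = 0.031395
  ransomware staging: 0.32 × 0.39 × (1 − 0.50) = 0.0624
  data exfiltration: 0.13 × 0.11 × (1 − 0.70) = 0.00429
The unnormalized weights sum to 0.11373.
P(DNS tunneling | evidence) = 0.01564 / 0.11373 ≈ 0.138.

0.138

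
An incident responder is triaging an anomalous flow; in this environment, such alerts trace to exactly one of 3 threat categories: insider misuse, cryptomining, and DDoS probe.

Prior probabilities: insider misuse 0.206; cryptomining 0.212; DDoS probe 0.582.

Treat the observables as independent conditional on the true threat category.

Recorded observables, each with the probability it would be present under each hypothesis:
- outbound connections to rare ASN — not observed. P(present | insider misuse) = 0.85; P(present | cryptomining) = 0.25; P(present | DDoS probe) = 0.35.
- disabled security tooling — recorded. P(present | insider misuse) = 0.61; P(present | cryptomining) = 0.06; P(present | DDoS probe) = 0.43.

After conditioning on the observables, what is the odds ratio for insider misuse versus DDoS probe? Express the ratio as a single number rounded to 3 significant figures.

Unnormalized posterior weight (prior times the observable likelihoods) for each of the two hypotheses (using 1 − P(present | H) for each absent observable):
  insider misuse: 0.206 × (1 − 0.85) × 0.61 = 0.018849
  DDoS probe: 0.582 × (1 − 0.35) × 0.43 = 0.16267
Odds(insider misuse : DDoS probe) = 0.018849 / 0.16267 ≈ 0.116.

0.116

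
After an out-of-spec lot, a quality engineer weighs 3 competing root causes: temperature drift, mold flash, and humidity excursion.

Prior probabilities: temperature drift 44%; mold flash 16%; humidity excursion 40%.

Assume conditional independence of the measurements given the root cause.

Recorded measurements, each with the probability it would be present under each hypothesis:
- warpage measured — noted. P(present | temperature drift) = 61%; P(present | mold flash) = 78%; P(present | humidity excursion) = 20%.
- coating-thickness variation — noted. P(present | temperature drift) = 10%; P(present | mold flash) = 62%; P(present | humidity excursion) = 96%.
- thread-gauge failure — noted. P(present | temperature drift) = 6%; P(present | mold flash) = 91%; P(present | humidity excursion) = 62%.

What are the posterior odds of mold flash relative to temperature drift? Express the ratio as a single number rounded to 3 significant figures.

43.7

Unnormalized posterior weight (prior times the measurement likelihoods) for each of the two hypotheses:
  mold flash: 0.16 × 0.78 × 0.62 × 0.91 = 0.070412
  temperature drift: 0.44 × 0.61 × 0.10 × 0.06 = 0.0016104
Posterior odds = 0.070412 / 0.0016104 ≈ 43.7.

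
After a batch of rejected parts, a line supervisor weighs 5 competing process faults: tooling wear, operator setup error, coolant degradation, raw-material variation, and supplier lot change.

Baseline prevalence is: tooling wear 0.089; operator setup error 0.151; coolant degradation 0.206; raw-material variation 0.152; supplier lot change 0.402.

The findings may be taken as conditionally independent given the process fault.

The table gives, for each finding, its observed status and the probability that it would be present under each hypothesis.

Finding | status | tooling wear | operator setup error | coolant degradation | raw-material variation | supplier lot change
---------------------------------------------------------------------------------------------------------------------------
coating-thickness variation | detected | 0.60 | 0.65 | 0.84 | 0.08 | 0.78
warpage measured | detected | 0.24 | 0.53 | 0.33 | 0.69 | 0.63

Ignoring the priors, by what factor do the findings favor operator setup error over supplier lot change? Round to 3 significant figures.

Joint likelihood of the evidence pattern under each hypothesis:
  operator setup error: 0.65 × 0.53 = 0.3445
  supplier lot change: 0.78 × 0.63 = 0.4914
Bayes factor = 0.3445 / 0.4914 ≈ 0.701

0.701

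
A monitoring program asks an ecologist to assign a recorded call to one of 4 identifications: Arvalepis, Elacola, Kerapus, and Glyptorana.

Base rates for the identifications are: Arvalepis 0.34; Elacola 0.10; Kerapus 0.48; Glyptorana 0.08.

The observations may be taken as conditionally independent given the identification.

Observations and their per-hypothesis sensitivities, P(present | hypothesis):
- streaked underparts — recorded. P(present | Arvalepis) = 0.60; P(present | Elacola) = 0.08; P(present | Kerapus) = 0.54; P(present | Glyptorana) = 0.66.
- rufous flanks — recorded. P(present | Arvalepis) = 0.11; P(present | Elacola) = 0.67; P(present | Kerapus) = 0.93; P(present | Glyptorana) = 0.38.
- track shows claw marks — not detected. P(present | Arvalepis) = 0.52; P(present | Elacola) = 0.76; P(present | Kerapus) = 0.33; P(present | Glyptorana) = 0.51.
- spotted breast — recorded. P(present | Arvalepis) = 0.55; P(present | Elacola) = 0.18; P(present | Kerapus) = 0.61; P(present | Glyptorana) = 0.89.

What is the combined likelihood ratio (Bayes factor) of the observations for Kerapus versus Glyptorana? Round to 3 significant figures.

1.88

The Bayes factor is the ratio of the joint likelihoods of the evidence pattern under the two hypotheses (using 1 − P(present | H) for each absent observation).
  Kerapus: 0.54 × 0.93 × (1 − 0.33) × 0.61 = 0.20525
  Glyptorana: 0.66 × 0.38 × (1 − 0.51) × 0.89 = 0.10937
Bayes factor = 0.20525 / 0.10937 ≈ 1.88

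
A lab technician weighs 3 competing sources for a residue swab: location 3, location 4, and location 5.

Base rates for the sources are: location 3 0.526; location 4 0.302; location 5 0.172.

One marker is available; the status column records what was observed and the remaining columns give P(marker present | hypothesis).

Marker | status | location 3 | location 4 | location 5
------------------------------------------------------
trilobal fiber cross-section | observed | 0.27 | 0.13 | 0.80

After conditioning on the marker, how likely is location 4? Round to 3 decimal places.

0.123

For each hypothesis, the unnormalized posterior weight is prior × likelihood:
  location 3: 0.526 × 0.27 = 0.14202
  location 4: 0.302 × 0.13 = 0.03926
  location 5: 0.172 × 0.80 = 0.1376
Normalizing constant Z = 0.14202 + 0.03926 + 0.1376 = 0.31888.
P(location 4 | evidence) = 0.03926 / 0.31888 ≈ 0.123.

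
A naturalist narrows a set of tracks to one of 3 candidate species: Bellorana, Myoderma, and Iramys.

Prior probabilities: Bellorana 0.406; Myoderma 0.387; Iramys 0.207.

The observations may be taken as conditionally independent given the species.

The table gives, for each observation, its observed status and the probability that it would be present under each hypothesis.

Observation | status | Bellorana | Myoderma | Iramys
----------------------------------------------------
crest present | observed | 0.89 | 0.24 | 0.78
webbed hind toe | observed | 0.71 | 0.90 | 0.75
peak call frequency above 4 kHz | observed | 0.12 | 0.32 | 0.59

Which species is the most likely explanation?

For each hypothesis, the unnormalized posterior weight is prior × product of the observation likelihoods:
  Bellorana: 0.406 × 0.89 × 0.71 × 0.12 = 0.030786
  Myoderma: 0.387 × 0.24 × 0.90 × 0.32 = 0.026749
  Iramys: 0.207 × 0.78 × 0.75 × 0.59 = 0.071446
Marginal likelihood of the evidence = 0.12898.
P(Bellorana | evidence) ≈ 0.030786 / 0.12898 ≈ 0.239
P(Myoderma | evidence) ≈ 0.026749 / 0.12898 ≈ 0.207
P(Iramys | evidence) ≈ 0.071446 / 0.12898 ≈ 0.554
The largest is 0.554, so Iramys is most probable.

Iramys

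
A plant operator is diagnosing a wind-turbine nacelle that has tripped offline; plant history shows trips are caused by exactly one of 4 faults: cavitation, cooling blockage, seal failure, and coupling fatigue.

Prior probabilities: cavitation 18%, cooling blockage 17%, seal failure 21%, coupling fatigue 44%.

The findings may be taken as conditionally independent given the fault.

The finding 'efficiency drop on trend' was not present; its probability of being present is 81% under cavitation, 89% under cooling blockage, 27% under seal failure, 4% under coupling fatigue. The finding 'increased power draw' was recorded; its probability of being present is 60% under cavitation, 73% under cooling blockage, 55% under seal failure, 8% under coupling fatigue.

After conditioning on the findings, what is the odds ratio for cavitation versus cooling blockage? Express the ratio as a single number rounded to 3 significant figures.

1.50

Unnormalized posterior weight (prior times the finding likelihoods) for each of the two hypotheses (using 1 − P(present | H) for each absent finding):
  cavitation: 0.18 × (1 − 0.81) × 0.60 = 0.02052
  cooling blockage: 0.17 × (1 − 0.89) × 0.73 = 0.013651
Odds(cavitation : cooling blockage) = 0.02052 / 0.013651 ≈ 1.50.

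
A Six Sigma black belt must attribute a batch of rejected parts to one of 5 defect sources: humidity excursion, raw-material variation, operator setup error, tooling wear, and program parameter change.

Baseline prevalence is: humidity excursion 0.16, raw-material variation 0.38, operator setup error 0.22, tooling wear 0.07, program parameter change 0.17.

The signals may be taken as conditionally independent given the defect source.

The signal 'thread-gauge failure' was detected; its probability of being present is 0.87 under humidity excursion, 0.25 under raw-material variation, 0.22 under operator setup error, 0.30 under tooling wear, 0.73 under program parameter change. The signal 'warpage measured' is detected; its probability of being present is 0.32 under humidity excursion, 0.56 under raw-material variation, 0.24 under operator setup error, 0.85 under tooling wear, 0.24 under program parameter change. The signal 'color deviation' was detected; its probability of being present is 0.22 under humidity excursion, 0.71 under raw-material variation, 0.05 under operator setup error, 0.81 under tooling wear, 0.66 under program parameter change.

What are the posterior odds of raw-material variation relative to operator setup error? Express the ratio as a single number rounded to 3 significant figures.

The normalizing constant cancels in an odds ratio, so compute prior × likelihood for the two hypotheses only:
  raw-material variation: 0.38 × 0.25 × 0.56 × 0.71 = 0.037772
  operator setup error: 0.22 × 0.22 × 0.24 × 0.05 = 0.0005808
Odds(raw-material variation : operator setup error) = 0.037772 / 0.0005808 ≈ 65.0.

65.0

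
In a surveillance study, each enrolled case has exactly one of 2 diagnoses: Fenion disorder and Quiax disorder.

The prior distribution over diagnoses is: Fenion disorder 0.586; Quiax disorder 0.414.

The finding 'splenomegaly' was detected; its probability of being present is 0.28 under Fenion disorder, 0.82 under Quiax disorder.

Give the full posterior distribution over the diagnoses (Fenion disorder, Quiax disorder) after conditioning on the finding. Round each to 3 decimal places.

Multiply each prior by the likelihood of the finding:
  Fenion disorder: 0.586 × 0.28 = 0.16408
  Quiax disorder: 0.414 × 0.82 = 0.33948
The unnormalized weights sum to 0.50356.
P(Fenion disorder | evidence) = 0.16408 / 0.50356 ≈ 0.326
P(Quiax disorder | evidence) = 0.33948 / 0.50356 ≈ 0.674

0.326, 0.674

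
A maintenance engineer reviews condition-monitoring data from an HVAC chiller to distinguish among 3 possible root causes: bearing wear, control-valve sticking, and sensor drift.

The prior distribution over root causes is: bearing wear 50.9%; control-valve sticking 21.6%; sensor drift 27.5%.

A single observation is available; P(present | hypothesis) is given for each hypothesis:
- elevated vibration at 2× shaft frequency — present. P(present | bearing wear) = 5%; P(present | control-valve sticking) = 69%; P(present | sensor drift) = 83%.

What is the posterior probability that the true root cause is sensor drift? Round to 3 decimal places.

0.567

By Bayes' rule, the unnormalized weight for each hypothesis is prior × likelihood:
  bearing wear: 0.509 × 0.05 = 0.02545
  control-valve sticking: 0.216 × 0.69 = 0.14904
  sensor drift: 0.275 × 0.83 = 0.22825
Marginal likelihood of the evidence = 0.40274.
P(sensor drift | evidence) = 0.22825 / 0.40274 ≈ 0.567.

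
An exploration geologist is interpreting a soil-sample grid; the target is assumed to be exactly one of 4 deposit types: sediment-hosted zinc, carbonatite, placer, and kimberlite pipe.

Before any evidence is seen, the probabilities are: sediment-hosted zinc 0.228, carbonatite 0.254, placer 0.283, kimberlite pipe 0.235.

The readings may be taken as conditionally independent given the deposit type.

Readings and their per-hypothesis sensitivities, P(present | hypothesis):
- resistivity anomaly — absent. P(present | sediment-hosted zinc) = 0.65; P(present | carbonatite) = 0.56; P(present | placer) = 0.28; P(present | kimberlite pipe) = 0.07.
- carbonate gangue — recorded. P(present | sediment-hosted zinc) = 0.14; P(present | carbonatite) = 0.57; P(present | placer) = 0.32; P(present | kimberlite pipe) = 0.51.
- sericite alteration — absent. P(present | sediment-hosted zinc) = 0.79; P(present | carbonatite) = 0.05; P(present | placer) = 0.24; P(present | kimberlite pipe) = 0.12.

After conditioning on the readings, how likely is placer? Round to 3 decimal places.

For each hypothesis, the unnormalized posterior weight is prior × product of the reading likelihoods (using 1 − P(present | H) for each absent reading):
  sediment-hosted zinc: 0.228 × (1 − 0.65) × 0.14 × (1 − 0.79) = 0.0023461
  carbonatite: 0.254 × (1 − 0.56) × 0.57 × (1 − 0.05) = 0.060518
  placer: 0.283 × (1 − 0.28) × 0.32 × (1 − 0.24) = 0.049554
  kimberlite pipe: 0.235 × (1 − 0.07) × 0.51 × (1 − 0.12) = 0.098085
The unnormalized weights sum to 0.2105.
P(placer | evidence) = 0.049554 / 0.2105 ≈ 0.235.

0.235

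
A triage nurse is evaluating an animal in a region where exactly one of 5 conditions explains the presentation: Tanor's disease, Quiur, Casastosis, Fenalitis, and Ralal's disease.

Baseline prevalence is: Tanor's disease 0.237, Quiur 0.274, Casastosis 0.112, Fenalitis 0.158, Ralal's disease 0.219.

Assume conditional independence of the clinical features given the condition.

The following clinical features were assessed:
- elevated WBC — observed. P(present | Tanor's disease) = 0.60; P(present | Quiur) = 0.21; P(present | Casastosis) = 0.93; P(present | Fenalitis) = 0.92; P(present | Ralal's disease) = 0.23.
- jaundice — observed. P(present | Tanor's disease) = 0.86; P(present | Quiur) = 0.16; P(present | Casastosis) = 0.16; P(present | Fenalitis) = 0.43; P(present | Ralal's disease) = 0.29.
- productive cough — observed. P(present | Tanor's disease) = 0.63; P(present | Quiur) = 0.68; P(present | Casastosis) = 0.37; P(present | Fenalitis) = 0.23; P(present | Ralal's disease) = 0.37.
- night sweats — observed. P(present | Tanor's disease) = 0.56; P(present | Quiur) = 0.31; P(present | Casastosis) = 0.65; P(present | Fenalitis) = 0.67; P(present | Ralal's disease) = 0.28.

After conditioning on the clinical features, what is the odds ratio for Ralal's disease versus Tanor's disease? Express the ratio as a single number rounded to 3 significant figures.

Unnormalized posterior weight (prior times the clinical feature likelihoods) for each of the two hypotheses:
  Ralal's disease: 0.219 × 0.23 × 0.29 × 0.37 × 0.28 = 0.0015133
  Tanor's disease: 0.237 × 0.60 × 0.86 × 0.63 × 0.56 = 0.043145
Odds(Ralal's disease : Tanor's disease) = 0.0015133 / 0.043145 ≈ 0.0351.

0.0351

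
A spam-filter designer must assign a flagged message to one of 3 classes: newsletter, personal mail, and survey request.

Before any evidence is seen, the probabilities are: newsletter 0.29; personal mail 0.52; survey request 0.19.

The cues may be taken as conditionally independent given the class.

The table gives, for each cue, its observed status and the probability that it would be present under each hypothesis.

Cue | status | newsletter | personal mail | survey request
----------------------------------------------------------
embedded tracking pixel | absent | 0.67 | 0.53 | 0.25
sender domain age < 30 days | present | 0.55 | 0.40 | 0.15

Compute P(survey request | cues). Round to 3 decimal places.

By Bayes' rule with conditional independence, the unnormalized weight for each hypothesis is prior × ∏ likelihoods (using 1 − P(present | H) for each absent cue):
  newsletter: 0.29 × (1 − 0.67) × 0.55 = 0.052635
  personal mail: 0.52 × (1 − 0.53) × 0.40 = 0.09776
  survey request: 0.19 × (1 − 0.25) × 0.15 = 0.021375
Marginal likelihood of the evidence = 0.17177.
P(survey request | evidence) = 0.021375 / 0.17177 ≈ 0.124.

0.124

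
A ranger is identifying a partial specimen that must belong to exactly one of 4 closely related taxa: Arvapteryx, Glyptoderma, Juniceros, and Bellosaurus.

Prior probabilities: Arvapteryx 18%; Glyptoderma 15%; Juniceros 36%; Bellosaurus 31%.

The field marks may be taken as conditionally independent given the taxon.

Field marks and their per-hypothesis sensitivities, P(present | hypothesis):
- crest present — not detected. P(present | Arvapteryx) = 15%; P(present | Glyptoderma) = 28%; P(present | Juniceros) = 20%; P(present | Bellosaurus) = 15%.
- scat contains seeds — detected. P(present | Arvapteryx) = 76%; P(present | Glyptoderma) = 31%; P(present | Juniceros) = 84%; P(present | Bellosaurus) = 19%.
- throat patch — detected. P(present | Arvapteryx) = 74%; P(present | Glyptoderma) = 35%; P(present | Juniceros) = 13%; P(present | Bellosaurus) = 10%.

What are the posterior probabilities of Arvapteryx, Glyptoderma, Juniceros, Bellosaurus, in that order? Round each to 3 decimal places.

0.641, 0.087, 0.234, 0.037

For each hypothesis, the unnormalized posterior weight is prior × product of the field mark likelihoods (using 1 − P(present | H) for each absent field mark):
  Arvapteryx: 0.18 × (1 − 0.15) × 0.76 × 0.74 = 0.086047
  Glyptoderma: 0.15 × (1 − 0.28) × 0.31 × 0.35 = 0.011718
  Juniceros: 0.36 × (1 − 0.20) × 0.84 × 0.13 = 0.03145
  Bellosaurus: 0.31 × (1 − 0.15) × 0.19 × 0.10 = 0.0050065
Marginal likelihood of the evidence = 0.13422.
P(Arvapteryx | evidence) = 0.086047 / 0.13422 ≈ 0.641
P(Glyptoderma | evidence) = 0.011718 / 0.13422 ≈ 0.087
P(Juniceros | evidence) = 0.03145 / 0.13422 ≈ 0.234
P(Bellosaurus | evidence) = 0.0050065 / 0.13422 ≈ 0.037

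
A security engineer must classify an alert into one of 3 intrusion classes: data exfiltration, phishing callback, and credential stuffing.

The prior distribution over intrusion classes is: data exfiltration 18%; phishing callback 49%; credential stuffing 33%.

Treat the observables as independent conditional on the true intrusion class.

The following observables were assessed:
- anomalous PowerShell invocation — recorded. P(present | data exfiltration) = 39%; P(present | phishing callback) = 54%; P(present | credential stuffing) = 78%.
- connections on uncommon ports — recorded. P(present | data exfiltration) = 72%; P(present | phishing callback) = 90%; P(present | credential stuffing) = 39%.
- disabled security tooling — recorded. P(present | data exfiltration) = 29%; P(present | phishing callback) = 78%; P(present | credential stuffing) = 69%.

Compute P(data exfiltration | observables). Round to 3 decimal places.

For each hypothesis, the unnormalized posterior weight is prior × product of the observable likelihoods:
  data exfiltration: 0.18 × 0.39 × 0.72 × 0.29 = 0.014658
  phishing callback: 0.49 × 0.54 × 0.90 × 0.78 = 0.18575
  credential stuffing: 0.33 × 0.78 × 0.39 × 0.69 = 0.069266
The unnormalized weights sum to 0.26967.
P(data exfiltration | evidence) = 0.014658 / 0.26967 ≈ 0.054.

0.054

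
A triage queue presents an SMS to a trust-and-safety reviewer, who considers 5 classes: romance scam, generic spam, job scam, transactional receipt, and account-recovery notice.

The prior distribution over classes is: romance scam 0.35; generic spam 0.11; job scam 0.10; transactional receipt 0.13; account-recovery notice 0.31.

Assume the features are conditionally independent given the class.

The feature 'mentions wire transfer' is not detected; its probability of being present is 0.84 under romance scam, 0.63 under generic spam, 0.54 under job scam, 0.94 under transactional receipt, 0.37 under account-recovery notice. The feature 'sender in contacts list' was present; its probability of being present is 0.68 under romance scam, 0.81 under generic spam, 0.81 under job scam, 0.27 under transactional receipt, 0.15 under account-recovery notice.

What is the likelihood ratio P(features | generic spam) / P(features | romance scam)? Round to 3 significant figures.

2.75

Take the product of per-feature likelihoods under each hypothesis (using 1 − P(present | H) for each absent feature), then divide.
  generic spam: (1 − 0.63) × 0.81 = 0.2997
  romance scam: (1 − 0.84) × 0.68 = 0.1088
Bayes factor = 0.2997 / 0.1088 ≈ 2.75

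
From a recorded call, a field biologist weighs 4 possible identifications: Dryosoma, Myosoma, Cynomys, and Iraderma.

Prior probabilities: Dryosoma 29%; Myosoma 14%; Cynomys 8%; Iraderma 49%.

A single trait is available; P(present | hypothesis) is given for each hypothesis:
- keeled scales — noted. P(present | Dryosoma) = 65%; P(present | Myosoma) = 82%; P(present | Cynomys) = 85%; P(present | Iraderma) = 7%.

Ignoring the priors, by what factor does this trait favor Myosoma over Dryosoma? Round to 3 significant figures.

1.26

The Bayes factor is the ratio of the two likelihoods.
  Myosoma: 0.82
  Dryosoma: 0.65
Bayes factor = 0.82 / 0.65 ≈ 1.26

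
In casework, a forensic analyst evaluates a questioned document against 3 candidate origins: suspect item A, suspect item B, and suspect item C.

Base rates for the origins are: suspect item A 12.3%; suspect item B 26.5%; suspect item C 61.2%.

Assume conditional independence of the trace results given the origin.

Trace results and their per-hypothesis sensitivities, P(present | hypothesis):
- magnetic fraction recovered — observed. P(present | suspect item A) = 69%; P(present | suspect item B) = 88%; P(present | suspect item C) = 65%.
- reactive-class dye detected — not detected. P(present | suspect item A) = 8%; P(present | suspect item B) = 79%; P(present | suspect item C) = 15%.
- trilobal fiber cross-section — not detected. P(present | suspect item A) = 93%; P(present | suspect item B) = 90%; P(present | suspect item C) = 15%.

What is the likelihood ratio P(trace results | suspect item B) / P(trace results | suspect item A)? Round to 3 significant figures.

0.416

Joint likelihood of the trace result pattern under each hypothesis (using 1 − P(present | H) for each absent trace result):
  suspect item B: 0.88 × (1 − 0.79) × (1 − 0.90) = 0.01848
  suspect item A: 0.69 × (1 − 0.08) × (1 − 0.93) = 0.044436
Bayes factor = 0.01848 / 0.044436 ≈ 0.416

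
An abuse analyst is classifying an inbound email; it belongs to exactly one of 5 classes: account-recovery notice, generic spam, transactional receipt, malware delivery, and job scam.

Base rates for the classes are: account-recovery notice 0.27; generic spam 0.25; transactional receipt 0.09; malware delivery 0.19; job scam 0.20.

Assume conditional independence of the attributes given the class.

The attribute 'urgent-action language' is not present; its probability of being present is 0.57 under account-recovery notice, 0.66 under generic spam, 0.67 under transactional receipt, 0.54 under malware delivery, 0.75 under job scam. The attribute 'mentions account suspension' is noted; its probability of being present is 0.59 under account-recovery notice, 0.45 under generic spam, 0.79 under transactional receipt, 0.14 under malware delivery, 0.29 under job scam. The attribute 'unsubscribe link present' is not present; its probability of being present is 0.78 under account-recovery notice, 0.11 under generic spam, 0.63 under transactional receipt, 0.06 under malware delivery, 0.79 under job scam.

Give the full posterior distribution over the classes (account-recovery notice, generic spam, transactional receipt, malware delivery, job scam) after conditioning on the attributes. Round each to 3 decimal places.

For each hypothesis, the unnormalized posterior weight is prior × product of the attribute likelihoods (using 1 − P(present | H) for each absent attribute):
  account-recovery notice: 0.27 × (1 − 0.57) × 0.59 × (1 − 0.78) = 0.01507
  generic spam: 0.25 × (1 − 0.66) × 0.45 × (1 − 0.11) = 0.034043
  transactional receipt: 0.09 × (1 − 0.67) × 0.79 × (1 − 0.63) = 0.0086813
  malware delivery: 0.19 × (1 − 0.54) × 0.14 × (1 − 0.06) = 0.011502
  job scam: 0.20 × (1 − 0.75) × 0.29 × (1 − 0.79) = 0.003045
Marginal likelihood of the evidence = 0.07234.
P(account-recovery notice | evidence) = 0.01507 / 0.07234 ≈ 0.208
P(generic spam | evidence) = 0.034043 / 0.07234 ≈ 0.471
P(transactional receipt | evidence) = 0.0086813 / 0.07234 ≈ 0.120
P(malware delivery | evidence) = 0.011502 / 0.07234 ≈ 0.159
P(job scam | evidence) = 0.003045 / 0.07234 ≈ 0.042

0.208, 0.471, 0.120, 0.159, 0.042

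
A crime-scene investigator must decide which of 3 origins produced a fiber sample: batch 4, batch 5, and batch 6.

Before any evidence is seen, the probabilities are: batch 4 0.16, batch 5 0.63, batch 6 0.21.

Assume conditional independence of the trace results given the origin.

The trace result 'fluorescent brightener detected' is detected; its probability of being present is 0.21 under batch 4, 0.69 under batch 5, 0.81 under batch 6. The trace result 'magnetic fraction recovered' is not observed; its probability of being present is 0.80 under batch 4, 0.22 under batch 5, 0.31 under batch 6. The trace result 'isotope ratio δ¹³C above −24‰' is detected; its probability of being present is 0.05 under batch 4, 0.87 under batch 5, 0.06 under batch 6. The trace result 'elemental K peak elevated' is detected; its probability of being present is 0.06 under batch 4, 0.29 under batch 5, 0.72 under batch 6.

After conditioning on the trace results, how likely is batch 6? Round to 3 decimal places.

0.056

For each hypothesis, the unnormalized posterior weight is prior × product of the trace result likelihoods (using 1 − P(present | H) for each absent trace result):
  batch 4: 0.16 × 0.21 × (1 − 0.80) × 0.05 × 0.06 = 2.016e-05
  batch 5: 0.63 × 0.69 × (1 − 0.22) × 0.87 × 0.29 = 0.085546
  batch 6: 0.21 × 0.81 × (1 − 0.31) × 0.06 × 0.72 = 0.0050703
Normalizing constant Z = 2.016e-05 + 0.085546 + 0.0050703 = 0.090637.
P(batch 6 | evidence) = 0.0050703 / 0.090637 ≈ 0.056.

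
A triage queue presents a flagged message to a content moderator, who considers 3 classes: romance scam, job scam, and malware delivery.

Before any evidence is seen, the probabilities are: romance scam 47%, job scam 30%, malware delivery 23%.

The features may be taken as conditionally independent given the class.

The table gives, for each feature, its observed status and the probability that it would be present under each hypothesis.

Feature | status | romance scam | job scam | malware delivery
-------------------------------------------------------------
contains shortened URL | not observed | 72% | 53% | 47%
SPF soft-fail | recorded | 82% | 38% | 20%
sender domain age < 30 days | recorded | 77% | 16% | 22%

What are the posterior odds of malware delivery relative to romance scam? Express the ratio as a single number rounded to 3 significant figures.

0.0645

The normalizing constant cancels in an odds ratio, so compute prior × likelihood for the two hypotheses only (using 1 − P(present | H) for each absent feature):
  malware delivery: 0.23 × (1 − 0.47) × 0.20 × 0.22 = 0.0053636
  romance scam: 0.47 × (1 − 0.72) × 0.82 × 0.77 = 0.083092
Odds(malware delivery : romance scam) = 0.0053636 / 0.083092 ≈ 0.0645.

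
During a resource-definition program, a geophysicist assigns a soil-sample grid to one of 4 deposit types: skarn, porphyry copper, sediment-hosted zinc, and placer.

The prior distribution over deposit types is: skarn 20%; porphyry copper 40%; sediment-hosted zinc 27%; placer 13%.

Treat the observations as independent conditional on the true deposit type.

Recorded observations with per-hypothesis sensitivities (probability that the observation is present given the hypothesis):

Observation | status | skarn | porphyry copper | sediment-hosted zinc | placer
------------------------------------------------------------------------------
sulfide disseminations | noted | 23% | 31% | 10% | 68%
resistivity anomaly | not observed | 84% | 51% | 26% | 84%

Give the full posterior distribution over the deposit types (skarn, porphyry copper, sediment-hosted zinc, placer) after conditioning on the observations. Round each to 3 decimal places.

By Bayes' rule with conditional independence, the unnormalized weight for each hypothesis is prior × ∏ likelihoods (using 1 − P(present | H) for each absent observation):
  skarn: 0.20 × 0.23 × (1 − 0.84) = 0.00736
  porphyry copper: 0.40 × 0.31 × (1 − 0.51) = 0.06076
  sediment-hosted zinc: 0.27 × 0.10 × (1 − 0.26) = 0.01998
  placer: 0.13 × 0.68 × (1 − 0.84) = 0.014144
Normalizing constant Z = 0.00736 + 0.06076 + 0.01998 + 0.014144 = 0.10224.
P(skarn | evidence) = 0.00736 / 0.10224 ≈ 0.072
P(porphyry copper | evidence) = 0.06076 / 0.10224 ≈ 0.594
P(sediment-hosted zinc | evidence) = 0.01998 / 0.10224 ≈ 0.195
P(placer | evidence) = 0.014144 / 0.10224 ≈ 0.138

0.072, 0.594, 0.195, 0.138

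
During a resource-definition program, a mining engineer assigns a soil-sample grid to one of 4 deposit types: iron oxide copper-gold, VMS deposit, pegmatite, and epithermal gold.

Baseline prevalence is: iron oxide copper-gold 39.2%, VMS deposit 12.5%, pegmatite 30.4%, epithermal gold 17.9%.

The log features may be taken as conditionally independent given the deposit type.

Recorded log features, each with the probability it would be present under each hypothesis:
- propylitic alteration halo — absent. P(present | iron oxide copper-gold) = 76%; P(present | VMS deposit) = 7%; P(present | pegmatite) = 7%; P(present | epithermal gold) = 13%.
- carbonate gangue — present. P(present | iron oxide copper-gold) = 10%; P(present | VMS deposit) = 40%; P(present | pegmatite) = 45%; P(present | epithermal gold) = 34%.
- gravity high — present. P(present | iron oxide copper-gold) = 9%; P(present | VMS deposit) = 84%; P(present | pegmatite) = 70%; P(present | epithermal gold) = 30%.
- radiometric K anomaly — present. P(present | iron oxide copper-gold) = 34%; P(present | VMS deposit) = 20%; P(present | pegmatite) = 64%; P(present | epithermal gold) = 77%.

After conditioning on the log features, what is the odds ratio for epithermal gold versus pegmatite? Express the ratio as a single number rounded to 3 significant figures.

0.215

The normalizing constant cancels in an odds ratio, so compute prior × likelihood for the two hypotheses only (using 1 − P(present | H) for each absent log feature):
  epithermal gold: 0.179 × (1 − 0.13) × 0.34 × 0.30 × 0.77 = 0.012231
  pegmatite: 0.304 × (1 − 0.07) × 0.45 × 0.70 × 0.64 = 0.056996
Posterior odds = 0.012231 / 0.056996 ≈ 0.215.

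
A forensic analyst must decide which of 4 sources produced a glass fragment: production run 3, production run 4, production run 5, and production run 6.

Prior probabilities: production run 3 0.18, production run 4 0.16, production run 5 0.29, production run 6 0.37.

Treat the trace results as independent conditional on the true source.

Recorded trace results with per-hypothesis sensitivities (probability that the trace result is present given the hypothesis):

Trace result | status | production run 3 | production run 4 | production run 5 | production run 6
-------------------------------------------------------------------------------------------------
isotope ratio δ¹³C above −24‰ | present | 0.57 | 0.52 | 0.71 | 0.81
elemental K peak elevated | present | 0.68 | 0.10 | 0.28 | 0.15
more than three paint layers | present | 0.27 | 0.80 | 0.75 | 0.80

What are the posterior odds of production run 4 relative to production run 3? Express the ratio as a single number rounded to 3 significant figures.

Unnormalized posterior weight (prior times the trace result likelihoods) for each of the two hypotheses:
  production run 4: 0.16 × 0.52 × 0.10 × 0.80 = 0.006656
  production run 3: 0.18 × 0.57 × 0.68 × 0.27 = 0.018837
Odds(production run 4 : production run 3) = 0.006656 / 0.018837 ≈ 0.353.

0.353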